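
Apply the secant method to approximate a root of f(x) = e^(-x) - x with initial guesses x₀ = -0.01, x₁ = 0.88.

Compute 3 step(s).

f(x) = e^(-x) - x
x₀ = -0.01, x₁ = 0.88

Secant formula: x_{n+1} = x_n - f(x_n)(x_n - x_{n-1})/(f(x_n) - f(x_{n-1}))

Iteration 1:
  f(-0.010000) = 1.020050
  f(0.880000) = -0.465217
  x_2 = 0.880000 - (-0.465217)×(0.880000 - (-0.010000))/(-0.465217 - 1.020050)
       = 0.601233
Iteration 2:
  f(0.880000) = -0.465217
  f(0.601233) = -0.053098
  x_3 = 0.601233 - (-0.053098)×(0.601233 - 0.880000)/(-0.053098 - (-0.465217))
       = 0.565317
Iteration 3:
  f(0.601233) = -0.053098
  f(0.565317) = 0.002864
  x_4 = 0.565317 - 0.002864×(0.565317 - 0.601233)/(0.002864 - (-0.053098))
       = 0.567155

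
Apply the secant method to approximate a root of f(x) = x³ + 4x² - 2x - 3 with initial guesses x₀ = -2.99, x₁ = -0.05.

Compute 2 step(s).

f(x) = x³ + 4x² - 2x - 3
x₀ = -2.99, x₁ = -0.05

Secant formula: x_{n+1} = x_n - f(x_n)(x_n - x_{n-1})/(f(x_n) - f(x_{n-1}))

Iteration 1:
  f(-2.990000) = 12.009501
  f(-0.050000) = -2.890125
  x_2 = -0.050000 - (-2.890125)×(-0.050000 - (-2.990000))/(-2.890125 - 12.009501)
       = -0.620281
Iteration 2:
  f(-0.050000) = -2.890125
  f(-0.620281) = -0.459099
  x_3 = -0.620281 - (-0.459099)×(-0.620281 - (-0.050000))/(-0.459099 - (-2.890125))
       = -0.727978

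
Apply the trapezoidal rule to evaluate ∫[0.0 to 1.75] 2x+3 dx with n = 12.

f(x) = 2x+3
a = 0.0, b = 1.75, n = 12
h = (b - a)/n = 0.145833

Trapezoidal rule: (h/2)[f(x₀) + 2f(x₁) + 2f(x₂) + ... + f(xₙ)]

x_0 = 0.0000, f(x_0) = 3.000000, coefficient = 1
x_1 = 0.1458, f(x_1) = 3.291667, coefficient = 2
x_2 = 0.2917, f(x_2) = 3.583333, coefficient = 2
x_3 = 0.4375, f(x_3) = 3.875000, coefficient = 2
x_4 = 0.5833, f(x_4) = 4.166667, coefficient = 2
x_5 = 0.7292, f(x_5) = 4.458333, coefficient = 2
x_6 = 0.8750, f(x_6) = 4.750000, coefficient = 2
x_7 = 1.0208, f(x_7) = 5.041667, coefficient = 2
x_8 = 1.1667, f(x_8) = 5.333333, coefficient = 2
x_9 = 1.3125, f(x_9) = 5.625000, coefficient = 2
x_10 = 1.4583, f(x_10) = 5.916667, coefficient = 2
x_11 = 1.6042, f(x_11) = 6.208333, coefficient = 2
x_12 = 1.7500, f(x_12) = 6.500000, coefficient = 1

I ≈ (0.145833/2) × 114.000000 = 8.312500
Exact value: 8.312500
Error: 0.000000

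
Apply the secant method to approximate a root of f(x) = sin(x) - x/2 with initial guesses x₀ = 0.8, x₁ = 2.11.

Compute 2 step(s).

f(x) = sin(x) - x/2
x₀ = 0.8, x₁ = 2.11

Secant formula: x_{n+1} = x_n - f(x_n)(x_n - x_{n-1})/(f(x_n) - f(x_{n-1}))

Iteration 1:
  f(0.800000) = 0.317356
  f(2.110000) = -0.196882
  x_2 = 2.110000 - (-0.196882)×(2.110000 - 0.800000)/(-0.196882 - 0.317356)
       = 1.608451
Iteration 2:
  f(2.110000) = -0.196882
  f(1.608451) = 0.195066
  x_3 = 1.608451 - 0.195066×(1.608451 - 2.110000)/(0.195066 - (-0.196882))
       = 1.858063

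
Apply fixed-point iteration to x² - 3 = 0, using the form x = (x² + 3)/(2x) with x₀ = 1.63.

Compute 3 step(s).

Equation: x² - 3 = 0
Fixed-point form: x = (x² + 3)/(2x)
x₀ = 1.63

x_1 = g(1.630000) = 1.735245
x_2 = g(1.735245) = 1.732054
x_3 = g(1.732054) = 1.732051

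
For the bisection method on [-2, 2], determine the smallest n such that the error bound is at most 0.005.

We need (b-a)/2^n ≤ 0.005
(2 - (-2))/2^n ≤ 0.005
4/2^n ≤ 0.005
2^n ≥ 800
n ≥ log₂(800) = 9.64
n ≥ 10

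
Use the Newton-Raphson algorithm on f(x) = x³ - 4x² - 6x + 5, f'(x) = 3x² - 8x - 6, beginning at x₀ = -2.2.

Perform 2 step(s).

f(x) = x³ - 4x² - 6x + 5
f'(x) = 3x² - 8x - 6
x₀ = -2.2

Newton-Raphson formula: x_{n+1} = x_n - f(x_n)/f'(x_n)

Iteration 1:
  f(-2.200000) = -11.808000
  f'(-2.200000) = 26.120000
  x_1 = -2.200000 - (-11.808000)/26.120000 = -1.747933
Iteration 2:
  f(-1.747933) = -2.073881
  f'(-1.747933) = 17.149266
  x_2 = -1.747933 - (-2.073881)/17.149266 = -1.627001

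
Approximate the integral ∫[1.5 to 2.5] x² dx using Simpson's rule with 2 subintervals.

f(x) = x²
a = 1.5, b = 2.5, n = 2
h = (b - a)/n = 0.500000

Simpson's rule: (h/3)[f(x₀) + 4f(x₁) + 2f(x₂) + ... + f(xₙ)]

x_0 = 1.5000, f(x_0) = 2.250000, coefficient = 1
x_1 = 2.0000, f(x_1) = 4.000000, coefficient = 4
x_2 = 2.5000, f(x_2) = 6.250000, coefficient = 1

I ≈ (0.500000/3) × 24.500000 = 4.083333
Exact value: 4.083333
Error: 0.000000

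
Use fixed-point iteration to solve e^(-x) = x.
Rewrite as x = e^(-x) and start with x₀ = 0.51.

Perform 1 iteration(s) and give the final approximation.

Equation: e^(-x) = x
Fixed-point form: x = e^(-x)
x₀ = 0.51

x_1 = g(0.510000) = 0.600496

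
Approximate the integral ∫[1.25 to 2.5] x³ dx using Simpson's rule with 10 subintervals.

f(x) = x³
a = 1.25, b = 2.5, n = 10
h = (b - a)/n = 0.125000

Simpson's rule: (h/3)[f(x₀) + 4f(x₁) + 2f(x₂) + ... + f(xₙ)]

x_0 = 1.2500, f(x_0) = 1.953125, coefficient = 1
x_1 = 1.3750, f(x_1) = 2.599609, coefficient = 4
x_2 = 1.5000, f(x_2) = 3.375000, coefficient = 2
x_3 = 1.6250, f(x_3) = 4.291016, coefficient = 4
x_4 = 1.7500, f(x_4) = 5.359375, coefficient = 2
x_5 = 1.8750, f(x_5) = 6.591797, coefficient = 4
x_6 = 2.0000, f(x_6) = 8.000000, coefficient = 2
x_7 = 2.1250, f(x_7) = 9.595703, coefficient = 4
x_8 = 2.2500, f(x_8) = 11.390625, coefficient = 2
x_9 = 2.3750, f(x_9) = 13.396484, coefficient = 4
x_10 = 2.5000, f(x_10) = 15.625000, coefficient = 1

I ≈ (0.125000/3) × 219.726562 = 9.155273
Exact value: 9.155273
Error: 0.000000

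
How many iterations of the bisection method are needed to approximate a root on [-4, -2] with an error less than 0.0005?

We need (b-a)/2^n ≤ 0.0005
(-2 - (-4))/2^n ≤ 0.0005
2/2^n ≤ 0.0005
2^n ≥ 4000
n ≥ log₂(4000) = 11.97
n ≥ 12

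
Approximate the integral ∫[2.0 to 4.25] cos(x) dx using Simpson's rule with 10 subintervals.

f(x) = cos(x)
a = 2.0, b = 4.25, n = 10
h = (b - a)/n = 0.225000

Simpson's rule: (h/3)[f(x₀) + 4f(x₁) + 2f(x₂) + ... + f(xₙ)]

x_0 = 2.0000, f(x_0) = -0.416147, coefficient = 1
x_1 = 2.2250, f(x_1) = -0.608528, coefficient = 4
x_2 = 2.4500, f(x_2) = -0.770231, coefficient = 2
x_3 = 2.6750, f(x_3) = -0.893106, coefficient = 4
x_4 = 2.9000, f(x_4) = -0.970958, coefficient = 2
x_5 = 3.1250, f(x_5) = -0.999862, coefficient = 4
x_6 = 3.3500, f(x_6) = -0.978362, coefficient = 2
x_7 = 3.5750, f(x_7) = -0.907540, coefficient = 4
x_8 = 3.8000, f(x_8) = -0.790968, coefficient = 2
x_9 = 4.0250, f(x_9) = -0.634521, coefficient = 4
x_10 = 4.2500, f(x_10) = -0.446087, coefficient = 1

I ≈ (0.225000/3) × -24.057502 = -1.804313
Exact value: -1.804287
Error: 0.000026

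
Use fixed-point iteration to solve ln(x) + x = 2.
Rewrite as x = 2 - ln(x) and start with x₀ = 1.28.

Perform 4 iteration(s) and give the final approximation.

Equation: ln(x) + x = 2
Fixed-point form: x = 2 - ln(x)
x₀ = 1.28

x_1 = g(1.280000) = 1.753140
x_2 = g(1.753140) = 1.438592
x_3 = g(1.438592) = 1.636335
x_4 = g(1.636335) = 1.507541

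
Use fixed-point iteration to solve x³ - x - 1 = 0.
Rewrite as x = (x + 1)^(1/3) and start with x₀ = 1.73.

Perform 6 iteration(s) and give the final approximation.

Equation: x³ - x - 1 = 0
Fixed-point form: x = (x + 1)^(1/3)
x₀ = 1.73

x_1 = g(1.730000) = 1.397615
x_2 = g(1.397615) = 1.338422
x_3 = g(1.338422) = 1.327316
x_4 = g(1.327316) = 1.325211
x_5 = g(1.325211) = 1.324812
x_6 = g(1.324812) = 1.324736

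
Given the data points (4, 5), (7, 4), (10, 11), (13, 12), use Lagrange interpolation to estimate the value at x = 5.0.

Lagrange interpolation formula:
P(x) = Σ yᵢ × Lᵢ(x)
where Lᵢ(x) = Π_{j≠i} (x - xⱼ)/(xᵢ - xⱼ)

L_0(5.0) = (5.0 - 7)/(4 - 7) × (5.0 - 10)/(4 - 10) × (5.0 - 13)/(4 - 13) = 0.493827
L_1(5.0) = (5.0 - 4)/(7 - 4) × (5.0 - 10)/(7 - 10) × (5.0 - 13)/(7 - 13) = 0.740741
L_2(5.0) = (5.0 - 4)/(10 - 4) × (5.0 - 7)/(10 - 7) × (5.0 - 13)/(10 - 13) = -0.296296
L_3(5.0) = (5.0 - 4)/(13 - 4) × (5.0 - 7)/(13 - 7) × (5.0 - 10)/(13 - 10) = 0.061728

P(5.0) = 5×L_0(5.0) + 4×L_1(5.0) + 11×L_2(5.0) + 12×L_3(5.0)
P(5.0) = 2.913580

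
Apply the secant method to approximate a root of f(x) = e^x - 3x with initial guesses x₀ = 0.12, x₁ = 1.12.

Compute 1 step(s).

f(x) = e^x - 3x
x₀ = 0.12, x₁ = 1.12

Secant formula: x_{n+1} = x_n - f(x_n)(x_n - x_{n-1})/(f(x_n) - f(x_{n-1}))

Iteration 1:
  f(0.120000) = 0.767497
  f(1.120000) = -0.295146
  x_2 = 1.120000 - (-0.295146)×(1.120000 - 0.120000)/(-0.295146 - 0.767497)
       = 0.842253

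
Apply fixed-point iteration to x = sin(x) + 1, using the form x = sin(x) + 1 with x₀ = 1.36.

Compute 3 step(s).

Equation: x = sin(x) + 1
Fixed-point form: x = sin(x) + 1
x₀ = 1.36

x_1 = g(1.360000) = 1.977865
x_2 = g(1.977865) = 1.918285
x_3 = g(1.918285) = 1.940231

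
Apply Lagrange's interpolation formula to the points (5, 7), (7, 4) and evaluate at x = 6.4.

Lagrange interpolation formula:
P(x) = Σ yᵢ × Lᵢ(x)
where Lᵢ(x) = Π_{j≠i} (x - xⱼ)/(xᵢ - xⱼ)

L_0(6.4) = (6.4 - 7)/(5 - 7) = 0.300000
L_1(6.4) = (6.4 - 5)/(7 - 5) = 0.700000

P(6.4) = 7×L_0(6.4) + 4×L_1(6.4)
P(6.4) = 4.900000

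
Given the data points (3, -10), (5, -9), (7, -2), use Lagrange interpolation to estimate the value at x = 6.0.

Lagrange interpolation formula:
P(x) = Σ yᵢ × Lᵢ(x)
where Lᵢ(x) = Π_{j≠i} (x - xⱼ)/(xᵢ - xⱼ)

L_0(6.0) = (6.0 - 5)/(3 - 5) × (6.0 - 7)/(3 - 7) = -0.125000
L_1(6.0) = (6.0 - 3)/(5 - 3) × (6.0 - 7)/(5 - 7) = 0.750000
L_2(6.0) = (6.0 - 3)/(7 - 3) × (6.0 - 5)/(7 - 5) = 0.375000

P(6.0) = (-10)×L_0(6.0) + (-9)×L_1(6.0) + (-2)×L_2(6.0)
P(6.0) = -6.250000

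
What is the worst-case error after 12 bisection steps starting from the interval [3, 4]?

Bisection error bound: |error| ≤ (b-a)/2^n
|error| ≤ (4 - 3)/2^12 = 1/2^12
|error| ≤ 0.0002441406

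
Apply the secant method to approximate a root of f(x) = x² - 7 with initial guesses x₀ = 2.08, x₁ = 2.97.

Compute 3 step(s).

f(x) = x² - 7
x₀ = 2.08, x₁ = 2.97

Secant formula: x_{n+1} = x_n - f(x_n)(x_n - x_{n-1})/(f(x_n) - f(x_{n-1}))

Iteration 1:
  f(2.080000) = -2.673600
  f(2.970000) = 1.820900
  x_2 = 2.970000 - 1.820900×(2.970000 - 2.080000)/(1.820900 - (-2.673600))
       = 2.609426
Iteration 2:
  f(2.970000) = 1.820900
  f(2.609426) = -0.190897
  x_3 = 2.609426 - (-0.190897)×(2.609426 - 2.970000)/(-0.190897 - 1.820900)
       = 2.643640
Iteration 3:
  f(2.609426) = -0.190897
  f(2.643640) = -0.011166
  x_4 = 2.643640 - (-0.011166)×(2.643640 - 2.609426)/(-0.011166 - (-0.190897))
       = 2.645766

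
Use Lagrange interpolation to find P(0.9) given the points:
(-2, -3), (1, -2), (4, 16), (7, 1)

Lagrange interpolation formula:
P(x) = Σ yᵢ × Lᵢ(x)
where Lᵢ(x) = Π_{j≠i} (x - xⱼ)/(xᵢ - xⱼ)

L_0(0.9) = (0.9 - 1)/(-2 - 1) × (0.9 - 4)/(-2 - 4) × (0.9 - 7)/(-2 - 7) = 0.011673
L_1(0.9) = (0.9 - (-2))/(1 - (-2)) × (0.9 - 4)/(1 - 4) × (0.9 - 7)/(1 - 7) = 1.015537
L_2(0.9) = (0.9 - (-2))/(4 - (-2)) × (0.9 - 1)/(4 - 1) × (0.9 - 7)/(4 - 7) = -0.032759
L_3(0.9) = (0.9 - (-2))/(7 - (-2)) × (0.9 - 1)/(7 - 1) × (0.9 - 4)/(7 - 4) = 0.005549

P(0.9) = (-3)×L_0(0.9) + (-2)×L_1(0.9) + 16×L_2(0.9) + 1×L_3(0.9)
P(0.9) = -2.584691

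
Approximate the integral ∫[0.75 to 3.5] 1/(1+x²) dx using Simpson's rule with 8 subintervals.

f(x) = 1/(1+x²)
a = 0.75, b = 3.5, n = 8
h = (b - a)/n = 0.343750

Simpson's rule: (h/3)[f(x₀) + 4f(x₁) + 2f(x₂) + ... + f(xₙ)]

x_0 = 0.7500, f(x_0) = 0.640000, coefficient = 1
x_1 = 1.0938, f(x_1) = 0.455313, coefficient = 4
x_2 = 1.4375, f(x_2) = 0.326115, coefficient = 2
x_3 = 1.7812, f(x_3) = 0.239644, coefficient = 4
x_4 = 2.1250, f(x_4) = 0.181303, coefficient = 2
x_5 = 2.4688, f(x_5) = 0.140950, coefficient = 4
x_6 = 2.8125, f(x_6) = 0.112231, coefficient = 2
x_7 = 3.1562, f(x_7) = 0.091225, coefficient = 4
x_8 = 3.5000, f(x_8) = 0.075472, coefficient = 1

I ≈ (0.343750/3) × 5.663300 = 0.648920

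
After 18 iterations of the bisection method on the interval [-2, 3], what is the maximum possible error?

Bisection error bound: |error| ≤ (b-a)/2^n
|error| ≤ (3 - (-2))/2^18 = 5/2^18
|error| ≤ 0.0000190735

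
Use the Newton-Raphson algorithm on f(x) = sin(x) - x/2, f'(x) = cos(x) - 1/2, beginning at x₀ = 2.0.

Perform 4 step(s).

f(x) = sin(x) - x/2
f'(x) = cos(x) - 1/2
x₀ = 2.0

Newton-Raphson formula: x_{n+1} = x_n - f(x_n)/f'(x_n)

Iteration 1:
  f(2.000000) = -0.090703
  f'(2.000000) = -0.916147
  x_1 = 2.000000 - (-0.090703)/(-0.916147) = 1.900996
Iteration 2:
  f(1.900996) = -0.004520
  f'(1.900996) = -0.824232
  x_2 = 1.900996 - (-0.004520)/(-0.824232) = 1.895512
Iteration 3:
  f(1.895512) = -0.000014
  f'(1.895512) = -0.819039
  x_3 = 1.895512 - (-0.000014)/(-0.819039) = 1.895494
Iteration 4:
  f(1.895494) = 0.000000
  f'(1.895494) = -0.819023
  x_4 = 1.895494 - 0.000000/(-0.819023) = 1.895494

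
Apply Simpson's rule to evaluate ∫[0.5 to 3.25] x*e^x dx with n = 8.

f(x) = x*e^x
a = 0.5, b = 3.25, n = 8
h = (b - a)/n = 0.343750

Simpson's rule: (h/3)[f(x₀) + 4f(x₁) + 2f(x₂) + ... + f(xₙ)]

x_0 = 0.5000, f(x_0) = 0.824361, coefficient = 1
x_1 = 0.8438, f(x_1) = 1.961778, coefficient = 4
x_2 = 1.1875, f(x_2) = 3.893663, coefficient = 2
x_3 = 1.5312, f(x_3) = 7.080428, coefficient = 4
x_4 = 1.8750, f(x_4) = 12.226536, coefficient = 2
x_5 = 2.2188, f(x_5) = 20.403245, coefficient = 4
x_6 = 2.5625, f(x_6) = 33.231006, coefficient = 2
x_7 = 2.9062, f(x_7) = 53.149760, coefficient = 4
x_8 = 3.2500, f(x_8) = 83.818605, coefficient = 1

I ≈ (0.343750/3) × 513.726218 = 58.864463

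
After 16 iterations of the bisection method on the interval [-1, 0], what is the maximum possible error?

Bisection error bound: |error| ≤ (b-a)/2^n
|error| ≤ (0 - (-1))/2^16 = 1/2^16
|error| ≤ 0.0000152588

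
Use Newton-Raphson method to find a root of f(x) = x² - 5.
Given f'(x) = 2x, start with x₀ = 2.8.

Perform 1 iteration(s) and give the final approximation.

f(x) = x² - 5
f'(x) = 2x
x₀ = 2.8

Newton-Raphson formula: x_{n+1} = x_n - f(x_n)/f'(x_n)

Iteration 1:
  f(2.800000) = 2.840000
  f'(2.800000) = 5.600000
  x_1 = 2.800000 - 2.840000/5.600000 = 2.292857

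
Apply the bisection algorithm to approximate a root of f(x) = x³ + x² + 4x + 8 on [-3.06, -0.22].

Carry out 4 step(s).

f(x) = x³ + x² + 4x + 8
Initial interval: [-3.06, -0.22]

Iteration 1:
  c_1 = (-3.060000 + (-0.220000))/2 = -1.640000
  f(c_1) = f(-1.640000) = -0.281344
  f(a) × f(c) ≥ 0, new interval: [-1.640000, -0.220000]
Iteration 2:
  c_2 = (-1.640000 + (-0.220000))/2 = -0.930000
  f(c_2) = f(-0.930000) = 4.340543
  f(a) × f(c) < 0, new interval: [-1.640000, -0.930000]
Iteration 3:
  c_3 = (-1.640000 + (-0.930000))/2 = -1.285000
  f(c_3) = f(-1.285000) = 2.389401
  f(a) × f(c) < 0, new interval: [-1.640000, -1.285000]
Iteration 4:
  c_4 = (-1.640000 + (-1.285000))/2 = -1.462500
  f(c_4) = f(-1.462500) = 1.160756
  f(a) × f(c) < 0, new interval: [-1.640000, -1.462500]

After 4 iteration(s), the approximation is c_4 = -1.462500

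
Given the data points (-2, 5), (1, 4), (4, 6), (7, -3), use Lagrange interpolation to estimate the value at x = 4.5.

Lagrange interpolation formula:
P(x) = Σ yᵢ × Lᵢ(x)
where Lᵢ(x) = Π_{j≠i} (x - xⱼ)/(xᵢ - xⱼ)

L_0(4.5) = (4.5 - 1)/(-2 - 1) × (4.5 - 4)/(-2 - 4) × (4.5 - 7)/(-2 - 7) = 0.027006
L_1(4.5) = (4.5 - (-2))/(1 - (-2)) × (4.5 - 4)/(1 - 4) × (4.5 - 7)/(1 - 7) = -0.150463
L_2(4.5) = (4.5 - (-2))/(4 - (-2)) × (4.5 - 1)/(4 - 1) × (4.5 - 7)/(4 - 7) = 1.053241
L_3(4.5) = (4.5 - (-2))/(7 - (-2)) × (4.5 - 1)/(7 - 1) × (4.5 - 4)/(7 - 4) = 0.070216

P(4.5) = 5×L_0(4.5) + 4×L_1(4.5) + 6×L_2(4.5) + (-3)×L_3(4.5)
P(4.5) = 5.641975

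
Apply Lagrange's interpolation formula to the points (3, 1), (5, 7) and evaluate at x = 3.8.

Lagrange interpolation formula:
P(x) = Σ yᵢ × Lᵢ(x)
where Lᵢ(x) = Π_{j≠i} (x - xⱼ)/(xᵢ - xⱼ)

L_0(3.8) = (3.8 - 5)/(3 - 5) = 0.600000
L_1(3.8) = (3.8 - 3)/(5 - 3) = 0.400000

P(3.8) = 1×L_0(3.8) + 7×L_1(3.8)
P(3.8) = 3.400000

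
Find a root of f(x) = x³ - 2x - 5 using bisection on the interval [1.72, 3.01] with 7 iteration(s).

f(x) = x³ - 2x - 5
Initial interval: [1.72, 3.01]

Iteration 1:
  c_1 = (1.720000 + 3.010000)/2 = 2.365000
  f(c_1) = f(2.365000) = 3.497977
  f(a) × f(c) < 0, new interval: [1.720000, 2.365000]
Iteration 2:
  c_2 = (1.720000 + 2.365000)/2 = 2.042500
  f(c_2) = f(2.042500) = -0.564086
  f(a) × f(c) ≥ 0, new interval: [2.042500, 2.365000]
Iteration 3:
  c_3 = (2.042500 + 2.365000)/2 = 2.203750
  f(c_3) = f(2.203750) = 1.295043
  f(a) × f(c) < 0, new interval: [2.042500, 2.203750]
Iteration 4:
  c_4 = (2.042500 + 2.203750)/2 = 2.123125
  f(c_4) = f(2.123125) = 0.324075
  f(a) × f(c) < 0, new interval: [2.042500, 2.123125]
Iteration 5:
  c_5 = (2.042500 + 2.123125)/2 = 2.082813
  f(c_5) = f(2.082813) = -0.130160
  f(a) × f(c) ≥ 0, new interval: [2.082813, 2.123125]
Iteration 6:
  c_6 = (2.082813 + 2.123125)/2 = 2.102969
  f(c_6) = f(2.102969) = 0.094395
  f(a) × f(c) < 0, new interval: [2.082813, 2.102969]
Iteration 7:
  c_7 = (2.082813 + 2.102969)/2 = 2.092891
  f(c_7) = f(2.092891) = -0.018520
  f(a) × f(c) ≥ 0, new interval: [2.092891, 2.102969]

After 7 iteration(s), the approximation is c_7 = 2.092891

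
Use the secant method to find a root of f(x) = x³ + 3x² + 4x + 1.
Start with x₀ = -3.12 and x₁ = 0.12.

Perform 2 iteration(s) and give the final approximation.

f(x) = x³ + 3x² + 4x + 1
x₀ = -3.12, x₁ = 0.12

Secant formula: x_{n+1} = x_n - f(x_n)(x_n - x_{n-1})/(f(x_n) - f(x_{n-1}))

Iteration 1:
  f(-3.120000) = -12.648128
  f(0.120000) = 1.524928
  x_2 = 0.120000 - 1.524928×(0.120000 - (-3.120000))/(1.524928 - (-12.648128))
       = -0.228603
Iteration 2:
  f(0.120000) = 1.524928
  f(-0.228603) = 0.230420
  x_3 = -0.228603 - 0.230420×(-0.228603 - 0.120000)/(0.230420 - 1.524928)
       = -0.290653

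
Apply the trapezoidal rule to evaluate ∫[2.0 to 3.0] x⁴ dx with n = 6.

f(x) = x⁴
a = 2.0, b = 3.0, n = 6
h = (b - a)/n = 0.166667

Trapezoidal rule: (h/2)[f(x₀) + 2f(x₁) + 2f(x₂) + ... + f(xₙ)]

x_0 = 2.0000, f(x_0) = 16.000000, coefficient = 1
x_1 = 2.1667, f(x_1) = 22.037809, coefficient = 2
x_2 = 2.3333, f(x_2) = 29.641975, coefficient = 2
x_3 = 2.5000, f(x_3) = 39.062500, coefficient = 2
x_4 = 2.6667, f(x_4) = 50.567901, coefficient = 2
x_5 = 2.8333, f(x_5) = 64.445216, coefficient = 2
x_6 = 3.0000, f(x_6) = 81.000000, coefficient = 1

I ≈ (0.166667/2) × 508.510802 = 42.375900
Exact value: 42.200000
Error: 0.175900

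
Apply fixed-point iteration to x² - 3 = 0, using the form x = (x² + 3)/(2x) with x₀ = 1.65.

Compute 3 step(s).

Equation: x² - 3 = 0
Fixed-point form: x = (x² + 3)/(2x)
x₀ = 1.65

x_1 = g(1.650000) = 1.734091
x_2 = g(1.734091) = 1.732052
x_3 = g(1.732052) = 1.732051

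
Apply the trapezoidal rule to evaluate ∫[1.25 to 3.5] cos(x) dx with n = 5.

f(x) = cos(x)
a = 1.25, b = 3.5, n = 5
h = (b - a)/n = 0.450000

Trapezoidal rule: (h/2)[f(x₀) + 2f(x₁) + 2f(x₂) + ... + f(xₙ)]

x_0 = 1.2500, f(x_0) = 0.315322, coefficient = 1
x_1 = 1.7000, f(x_1) = -0.128844, coefficient = 2
x_2 = 2.1500, f(x_2) = -0.547358, coefficient = 2
x_3 = 2.6000, f(x_3) = -0.856889, coefficient = 2
x_4 = 3.0500, f(x_4) = -0.995808, coefficient = 2
x_5 = 3.5000, f(x_5) = -0.936457, coefficient = 1

I ≈ (0.450000/2) × -5.678933 = -1.277760
Exact value: -1.299768
Error: 0.022008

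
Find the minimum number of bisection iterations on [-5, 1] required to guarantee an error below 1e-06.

We need (b-a)/2^n ≤ 1e-06
(1 - (-5))/2^n ≤ 1e-06
6/2^n ≤ 1e-06
2^n ≥ 6000000
n ≥ log₂(6000000) = 22.52
n ≥ 23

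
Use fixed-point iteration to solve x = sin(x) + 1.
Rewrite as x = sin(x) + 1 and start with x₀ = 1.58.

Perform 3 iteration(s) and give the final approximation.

Equation: x = sin(x) + 1
Fixed-point form: x = sin(x) + 1
x₀ = 1.58

x_1 = g(1.580000) = 1.999958
x_2 = g(1.999958) = 1.909315
x_3 = g(1.909315) = 1.943248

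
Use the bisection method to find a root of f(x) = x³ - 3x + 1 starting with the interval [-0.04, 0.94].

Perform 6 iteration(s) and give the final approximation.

f(x) = x³ - 3x + 1
Initial interval: [-0.04, 0.94]

Iteration 1:
  c_1 = (-0.040000 + 0.940000)/2 = 0.450000
  f(c_1) = f(0.450000) = -0.258875
  f(a) × f(c) < 0, new interval: [-0.040000, 0.450000]
Iteration 2:
  c_2 = (-0.040000 + 0.450000)/2 = 0.205000
  f(c_2) = f(0.205000) = 0.393615
  f(a) × f(c) ≥ 0, new interval: [0.205000, 0.450000]
Iteration 3:
  c_3 = (0.205000 + 0.450000)/2 = 0.327500
  f(c_3) = f(0.327500) = 0.052626
  f(a) × f(c) ≥ 0, new interval: [0.327500, 0.450000]
Iteration 4:
  c_4 = (0.327500 + 0.450000)/2 = 0.388750
  f(c_4) = f(0.388750) = -0.107500
  f(a) × f(c) < 0, new interval: [0.327500, 0.388750]
Iteration 5:
  c_5 = (0.327500 + 0.388750)/2 = 0.358125
  f(c_5) = f(0.358125) = -0.028444
  f(a) × f(c) < 0, new interval: [0.327500, 0.358125]
Iteration 6:
  c_6 = (0.327500 + 0.358125)/2 = 0.342812
  f(c_6) = f(0.342812) = 0.011850
  f(a) × f(c) ≥ 0, new interval: [0.342812, 0.358125]

After 6 iteration(s), the approximation is c_6 = 0.342812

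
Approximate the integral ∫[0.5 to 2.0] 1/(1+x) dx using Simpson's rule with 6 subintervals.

f(x) = 1/(1+x)
a = 0.5, b = 2.0, n = 6
h = (b - a)/n = 0.250000

Simpson's rule: (h/3)[f(x₀) + 4f(x₁) + 2f(x₂) + ... + f(xₙ)]

x_0 = 0.5000, f(x_0) = 0.666667, coefficient = 1
x_1 = 0.7500, f(x_1) = 0.571429, coefficient = 4
x_2 = 1.0000, f(x_2) = 0.500000, coefficient = 2
x_3 = 1.2500, f(x_3) = 0.444444, coefficient = 4
x_4 = 1.5000, f(x_4) = 0.400000, coefficient = 2
x_5 = 1.7500, f(x_5) = 0.363636, coefficient = 4
x_6 = 2.0000, f(x_6) = 0.333333, coefficient = 1

I ≈ (0.250000/3) × 8.318038 = 0.693170
Exact value: 0.693147
Error: 0.000023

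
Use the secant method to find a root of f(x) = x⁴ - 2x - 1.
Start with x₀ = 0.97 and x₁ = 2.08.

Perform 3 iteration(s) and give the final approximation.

f(x) = x⁴ - 2x - 1
x₀ = 0.97, x₁ = 2.08

Secant formula: x_{n+1} = x_n - f(x_n)(x_n - x_{n-1})/(f(x_n) - f(x_{n-1}))

Iteration 1:
  f(0.970000) = -2.054707
  f(2.080000) = 13.557737
  x_2 = 2.080000 - 13.557737×(2.080000 - 0.970000)/(13.557737 - (-2.054707))
       = 1.116084
Iteration 2:
  f(2.080000) = 13.557737
  f(1.116084) = -1.680541
  x_3 = 1.116084 - (-1.680541)×(1.116084 - 2.080000)/(-1.680541 - 13.557737)
       = 1.222388
Iteration 3:
  f(1.116084) = -1.680541
  f(1.222388) = -1.212043
  x_4 = 1.222388 - (-1.212043)×(1.222388 - 1.116084)/(-1.212043 - (-1.680541))
       = 1.497407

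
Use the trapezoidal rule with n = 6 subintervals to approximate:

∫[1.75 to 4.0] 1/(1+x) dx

f(x) = 1/(1+x)
a = 1.75, b = 4.0, n = 6
h = (b - a)/n = 0.375000

Trapezoidal rule: (h/2)[f(x₀) + 2f(x₁) + 2f(x₂) + ... + f(xₙ)]

x_0 = 1.7500, f(x_0) = 0.363636, coefficient = 1
x_1 = 2.1250, f(x_1) = 0.320000, coefficient = 2
x_2 = 2.5000, f(x_2) = 0.285714, coefficient = 2
x_3 = 2.8750, f(x_3) = 0.258065, coefficient = 2
x_4 = 3.2500, f(x_4) = 0.235294, coefficient = 2
x_5 = 3.6250, f(x_5) = 0.216216, coefficient = 2
x_6 = 4.0000, f(x_6) = 0.200000, coefficient = 1

I ≈ (0.375000/2) × 3.194215 = 0.598915
Exact value: 0.597837
Error: 0.001078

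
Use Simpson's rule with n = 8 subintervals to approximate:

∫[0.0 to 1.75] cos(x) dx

f(x) = cos(x)
a = 0.0, b = 1.75, n = 8
h = (b - a)/n = 0.218750

Simpson's rule: (h/3)[f(x₀) + 4f(x₁) + 2f(x₂) + ... + f(xₙ)]

x_0 = 0.0000, f(x_0) = 1.000000, coefficient = 1
x_1 = 0.2188, f(x_1) = 0.976169, coefficient = 4
x_2 = 0.4375, f(x_2) = 0.905814, coefficient = 2
x_3 = 0.6562, f(x_3) = 0.792286, coefficient = 4
x_4 = 0.8750, f(x_4) = 0.640997, coefficient = 2
x_5 = 1.0938, f(x_5) = 0.459157, coefficient = 4
x_6 = 1.3125, f(x_6) = 0.255434, coefficient = 2
x_7 = 1.5312, f(x_7) = 0.039536, coefficient = 4
x_8 = 1.7500, f(x_8) = -0.178246, coefficient = 1

I ≈ (0.218750/3) × 13.494837 = 0.983999
Exact value: 0.983986
Error: 0.000013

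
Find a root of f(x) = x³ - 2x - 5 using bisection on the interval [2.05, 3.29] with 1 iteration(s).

f(x) = x³ - 2x - 5
Initial interval: [2.05, 3.29]

Iteration 1:
  c_1 = (2.050000 + 3.290000)/2 = 2.670000
  f(c_1) = f(2.670000) = 8.694163
  f(a) × f(c) < 0, new interval: [2.050000, 2.670000]

After 1 iteration(s), the approximation is c_1 = 2.670000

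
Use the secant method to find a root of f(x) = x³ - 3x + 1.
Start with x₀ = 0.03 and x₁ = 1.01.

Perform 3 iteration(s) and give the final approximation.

f(x) = x³ - 3x + 1
x₀ = 0.03, x₁ = 1.01

Secant formula: x_{n+1} = x_n - f(x_n)(x_n - x_{n-1})/(f(x_n) - f(x_{n-1}))

Iteration 1:
  f(0.030000) = 0.910027
  f(1.010000) = -0.999699
  x_2 = 1.010000 - (-0.999699)×(1.010000 - 0.030000)/(-0.999699 - 0.910027)
       = 0.496992
Iteration 2:
  f(1.010000) = -0.999699
  f(0.496992) = -0.368218
  x_3 = 0.496992 - (-0.368218)×(0.496992 - 1.010000)/(-0.368218 - (-0.999699))
       = 0.197855
Iteration 3:
  f(0.496992) = -0.368218
  f(0.197855) = 0.414179
  x_4 = 0.197855 - 0.414179×(0.197855 - 0.496992)/(0.414179 - (-0.368218))
       = 0.356210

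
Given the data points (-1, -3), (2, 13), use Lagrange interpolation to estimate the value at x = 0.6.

Lagrange interpolation formula:
P(x) = Σ yᵢ × Lᵢ(x)
where Lᵢ(x) = Π_{j≠i} (x - xⱼ)/(xᵢ - xⱼ)

L_0(0.6) = (0.6 - 2)/(-1 - 2) = 0.466667
L_1(0.6) = (0.6 - (-1))/(2 - (-1)) = 0.533333

P(0.6) = (-3)×L_0(0.6) + 13×L_1(0.6)
P(0.6) = 5.533333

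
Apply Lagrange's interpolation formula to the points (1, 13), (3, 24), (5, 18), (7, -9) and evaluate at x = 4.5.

Lagrange interpolation formula:
P(x) = Σ yᵢ × Lᵢ(x)
where Lᵢ(x) = Π_{j≠i} (x - xⱼ)/(xᵢ - xⱼ)

L_0(4.5) = (4.5 - 3)/(1 - 3) × (4.5 - 5)/(1 - 5) × (4.5 - 7)/(1 - 7) = -0.039062
L_1(4.5) = (4.5 - 1)/(3 - 1) × (4.5 - 5)/(3 - 5) × (4.5 - 7)/(3 - 7) = 0.273438
L_2(4.5) = (4.5 - 1)/(5 - 1) × (4.5 - 3)/(5 - 3) × (4.5 - 7)/(5 - 7) = 0.820312
L_3(4.5) = (4.5 - 1)/(7 - 1) × (4.5 - 3)/(7 - 3) × (4.5 - 5)/(7 - 5) = -0.054688

P(4.5) = 13×L_0(4.5) + 24×L_1(4.5) + 18×L_2(4.5) + (-9)×L_3(4.5)
P(4.5) = 21.312500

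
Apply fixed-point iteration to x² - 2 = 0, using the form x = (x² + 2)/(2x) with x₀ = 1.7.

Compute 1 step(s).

Equation: x² - 2 = 0
Fixed-point form: x = (x² + 2)/(2x)
x₀ = 1.7

x_1 = g(1.700000) = 1.438235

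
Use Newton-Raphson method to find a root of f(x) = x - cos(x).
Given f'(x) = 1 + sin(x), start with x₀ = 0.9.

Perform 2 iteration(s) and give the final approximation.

f(x) = x - cos(x)
f'(x) = 1 + sin(x)
x₀ = 0.9

Newton-Raphson formula: x_{n+1} = x_n - f(x_n)/f'(x_n)

Iteration 1:
  f(0.900000) = 0.278390
  f'(0.900000) = 1.783327
  x_1 = 0.900000 - 0.278390/1.783327 = 0.743893
Iteration 2:
  f(0.743893) = 0.008055
  f'(0.743893) = 1.677158
  x_2 = 0.743893 - 0.008055/1.677158 = 0.739090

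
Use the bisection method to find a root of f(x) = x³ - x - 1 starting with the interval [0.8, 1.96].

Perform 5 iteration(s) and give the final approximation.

f(x) = x³ - x - 1
Initial interval: [0.8, 1.96]

Iteration 1:
  c_1 = (0.800000 + 1.960000)/2 = 1.380000
  f(c_1) = f(1.380000) = 0.248072
  f(a) × f(c) < 0, new interval: [0.800000, 1.380000]
Iteration 2:
  c_2 = (0.800000 + 1.380000)/2 = 1.090000
  f(c_2) = f(1.090000) = -0.794971
  f(a) × f(c) ≥ 0, new interval: [1.090000, 1.380000]
Iteration 3:
  c_3 = (1.090000 + 1.380000)/2 = 1.235000
  f(c_3) = f(1.235000) = -0.351347
  f(a) × f(c) ≥ 0, new interval: [1.235000, 1.380000]
Iteration 4:
  c_4 = (1.235000 + 1.380000)/2 = 1.307500
  f(c_4) = f(1.307500) = -0.072255
  f(a) × f(c) ≥ 0, new interval: [1.307500, 1.380000]
Iteration 5:
  c_5 = (1.307500 + 1.380000)/2 = 1.343750
  f(c_5) = f(1.343750) = 0.082611
  f(a) × f(c) < 0, new interval: [1.307500, 1.343750]

After 5 iteration(s), the approximation is c_5 = 1.343750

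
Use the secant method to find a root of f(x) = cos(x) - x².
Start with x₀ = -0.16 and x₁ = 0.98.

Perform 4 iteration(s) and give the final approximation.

f(x) = cos(x) - x²
x₀ = -0.16, x₁ = 0.98

Secant formula: x_{n+1} = x_n - f(x_n)(x_n - x_{n-1})/(f(x_n) - f(x_{n-1}))

Iteration 1:
  f(-0.160000) = 0.961627
  f(0.980000) = -0.403377
  x_2 = 0.980000 - (-0.403377)×(0.980000 - (-0.160000))/(-0.403377 - 0.961627)
       = 0.643115
Iteration 2:
  f(0.980000) = -0.403377
  f(0.643115) = 0.386636
  x_3 = 0.643115 - 0.386636×(0.643115 - 0.980000)/(0.386636 - (-0.403377))
       = 0.807988
Iteration 3:
  f(0.643115) = 0.386636
  f(0.807988) = 0.038111
  x_4 = 0.807988 - 0.038111×(0.807988 - 0.643115)/(0.038111 - 0.386636)
       = 0.826016
Iteration 4:
  f(0.807988) = 0.038111
  f(0.826016) = -0.004493
  x_5 = 0.826016 - (-0.004493)×(0.826016 - 0.807988)/(-0.004493 - 0.038111)
       = 0.824115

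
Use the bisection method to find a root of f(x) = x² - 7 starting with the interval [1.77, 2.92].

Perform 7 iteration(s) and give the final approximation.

f(x) = x² - 7
Initial interval: [1.77, 2.92]

Iteration 1:
  c_1 = (1.770000 + 2.920000)/2 = 2.345000
  f(c_1) = f(2.345000) = -1.500975
  f(a) × f(c) ≥ 0, new interval: [2.345000, 2.920000]
Iteration 2:
  c_2 = (2.345000 + 2.920000)/2 = 2.632500
  f(c_2) = f(2.632500) = -0.069944
  f(a) × f(c) ≥ 0, new interval: [2.632500, 2.920000]
Iteration 3:
  c_3 = (2.632500 + 2.920000)/2 = 2.776250
  f(c_3) = f(2.776250) = 0.707564
  f(a) × f(c) < 0, new interval: [2.632500, 2.776250]
Iteration 4:
  c_4 = (2.632500 + 2.776250)/2 = 2.704375
  f(c_4) = f(2.704375) = 0.313644
  f(a) × f(c) < 0, new interval: [2.632500, 2.704375]
Iteration 5:
  c_5 = (2.632500 + 2.704375)/2 = 2.668437
  f(c_5) = f(2.668437) = 0.120559
  f(a) × f(c) < 0, new interval: [2.632500, 2.668437]
Iteration 6:
  c_6 = (2.632500 + 2.668437)/2 = 2.650469
  f(c_6) = f(2.650469) = 0.024985
  f(a) × f(c) < 0, new interval: [2.632500, 2.650469]
Iteration 7:
  c_7 = (2.632500 + 2.650469)/2 = 2.641484
  f(c_7) = f(2.641484) = -0.022560
  f(a) × f(c) ≥ 0, new interval: [2.641484, 2.650469]

After 7 iteration(s), the approximation is c_7 = 2.641484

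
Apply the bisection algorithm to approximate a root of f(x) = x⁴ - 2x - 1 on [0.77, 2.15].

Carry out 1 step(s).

f(x) = x⁴ - 2x - 1
Initial interval: [0.77, 2.15]

Iteration 1:
  c_1 = (0.770000 + 2.150000)/2 = 1.460000
  f(c_1) = f(1.460000) = 0.623719
  f(a) × f(c) < 0, new interval: [0.770000, 1.460000]

After 1 iteration(s), the approximation is c_1 = 1.460000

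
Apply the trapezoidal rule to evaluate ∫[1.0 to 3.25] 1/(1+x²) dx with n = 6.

f(x) = 1/(1+x²)
a = 1.0, b = 3.25, n = 6
h = (b - a)/n = 0.375000

Trapezoidal rule: (h/2)[f(x₀) + 2f(x₁) + 2f(x₂) + ... + f(xₙ)]

x_0 = 1.0000, f(x_0) = 0.500000, coefficient = 1
x_1 = 1.3750, f(x_1) = 0.345946, coefficient = 2
x_2 = 1.7500, f(x_2) = 0.246154, coefficient = 2
x_3 = 2.1250, f(x_3) = 0.181303, coefficient = 2
x_4 = 2.5000, f(x_4) = 0.137931, coefficient = 2
x_5 = 2.8750, f(x_5) = 0.107926, coefficient = 2
x_6 = 3.2500, f(x_6) = 0.086486, coefficient = 1

I ≈ (0.375000/2) × 2.625006 = 0.492189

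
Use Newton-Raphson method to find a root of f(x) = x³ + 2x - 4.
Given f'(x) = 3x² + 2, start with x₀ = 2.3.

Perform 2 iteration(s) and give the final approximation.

f(x) = x³ + 2x - 4
f'(x) = 3x² + 2
x₀ = 2.3

Newton-Raphson formula: x_{n+1} = x_n - f(x_n)/f'(x_n)

Iteration 1:
  f(2.300000) = 12.767000
  f'(2.300000) = 17.870000
  x_1 = 2.300000 - 12.767000/17.870000 = 1.585562
Iteration 2:
  f(1.585562) = 3.157242
  f'(1.585562) = 9.542024
  x_2 = 1.585562 - 3.157242/9.542024 = 1.254685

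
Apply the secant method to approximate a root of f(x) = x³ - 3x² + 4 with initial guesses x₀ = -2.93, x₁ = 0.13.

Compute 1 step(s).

f(x) = x³ - 3x² + 4
x₀ = -2.93, x₁ = 0.13

Secant formula: x_{n+1} = x_n - f(x_n)(x_n - x_{n-1})/(f(x_n) - f(x_{n-1}))

Iteration 1:
  f(-2.930000) = -46.908457
  f(0.130000) = 3.951497
  x_2 = 0.130000 - 3.951497×(0.130000 - (-2.930000))/(3.951497 - (-46.908457))
       = -0.107743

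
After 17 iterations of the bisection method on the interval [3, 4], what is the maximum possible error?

Bisection error bound: |error| ≤ (b-a)/2^n
|error| ≤ (4 - 3)/2^17 = 1/2^17
|error| ≤ 0.0000076294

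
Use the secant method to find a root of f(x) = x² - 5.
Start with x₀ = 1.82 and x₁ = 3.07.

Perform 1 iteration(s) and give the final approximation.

f(x) = x² - 5
x₀ = 1.82, x₁ = 3.07

Secant formula: x_{n+1} = x_n - f(x_n)(x_n - x_{n-1})/(f(x_n) - f(x_{n-1}))

Iteration 1:
  f(1.820000) = -1.687600
  f(3.070000) = 4.424900
  x_2 = 3.070000 - 4.424900×(3.070000 - 1.820000)/(4.424900 - (-1.687600))
       = 2.165112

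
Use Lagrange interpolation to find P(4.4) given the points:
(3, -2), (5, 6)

Lagrange interpolation formula:
P(x) = Σ yᵢ × Lᵢ(x)
where Lᵢ(x) = Π_{j≠i} (x - xⱼ)/(xᵢ - xⱼ)

L_0(4.4) = (4.4 - 5)/(3 - 5) = 0.300000
L_1(4.4) = (4.4 - 3)/(5 - 3) = 0.700000

P(4.4) = (-2)×L_0(4.4) + 6×L_1(4.4)
P(4.4) = 3.600000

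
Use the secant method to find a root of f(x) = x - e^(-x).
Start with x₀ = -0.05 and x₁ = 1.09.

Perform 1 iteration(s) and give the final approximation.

f(x) = x - e^(-x)
x₀ = -0.05, x₁ = 1.09

Secant formula: x_{n+1} = x_n - f(x_n)(x_n - x_{n-1})/(f(x_n) - f(x_{n-1}))

Iteration 1:
  f(-0.050000) = -1.101271
  f(1.090000) = 0.753784
  x_2 = 1.090000 - 0.753784×(1.090000 - (-0.050000))/(0.753784 - (-1.101271))
       = 0.626772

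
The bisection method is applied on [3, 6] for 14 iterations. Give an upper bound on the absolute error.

Bisection error bound: |error| ≤ (b-a)/2^n
|error| ≤ (6 - 3)/2^14 = 3/2^14
|error| ≤ 0.0001831055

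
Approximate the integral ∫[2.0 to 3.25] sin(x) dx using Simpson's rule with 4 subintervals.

f(x) = sin(x)
a = 2.0, b = 3.25, n = 4
h = (b - a)/n = 0.312500

Simpson's rule: (h/3)[f(x₀) + 4f(x₁) + 2f(x₂) + ... + f(xₙ)]

x_0 = 2.0000, f(x_0) = 0.909297, coefficient = 1
x_1 = 2.3125, f(x_1) = 0.737319, coefficient = 4
x_2 = 2.6250, f(x_2) = 0.493920, coefficient = 2
x_3 = 2.9375, f(x_3) = 0.202679, coefficient = 4
x_4 = 3.2500, f(x_4) = -0.108195, coefficient = 1

I ≈ (0.312500/3) × 5.548933 = 0.578014
Exact value: 0.577983
Error: 0.000031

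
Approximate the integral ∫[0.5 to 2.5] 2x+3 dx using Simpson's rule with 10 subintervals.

f(x) = 2x+3
a = 0.5, b = 2.5, n = 10
h = (b - a)/n = 0.200000

Simpson's rule: (h/3)[f(x₀) + 4f(x₁) + 2f(x₂) + ... + f(xₙ)]

x_0 = 0.5000, f(x_0) = 4.000000, coefficient = 1
x_1 = 0.7000, f(x_1) = 4.400000, coefficient = 4
x_2 = 0.9000, f(x_2) = 4.800000, coefficient = 2
x_3 = 1.1000, f(x_3) = 5.200000, coefficient = 4
x_4 = 1.3000, f(x_4) = 5.600000, coefficient = 2
x_5 = 1.5000, f(x_5) = 6.000000, coefficient = 4
x_6 = 1.7000, f(x_6) = 6.400000, coefficient = 2
x_7 = 1.9000, f(x_7) = 6.800000, coefficient = 4
x_8 = 2.1000, f(x_8) = 7.200000, coefficient = 2
x_9 = 2.3000, f(x_9) = 7.600000, coefficient = 4
x_10 = 2.5000, f(x_10) = 8.000000, coefficient = 1

I ≈ (0.200000/3) × 180.000000 = 12.000000
Exact value: 12.000000
Error: 0.000000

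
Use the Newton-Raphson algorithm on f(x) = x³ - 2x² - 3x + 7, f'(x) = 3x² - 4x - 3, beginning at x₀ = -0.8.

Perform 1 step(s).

f(x) = x³ - 2x² - 3x + 7
f'(x) = 3x² - 4x - 3
x₀ = -0.8

Newton-Raphson formula: x_{n+1} = x_n - f(x_n)/f'(x_n)

Iteration 1:
  f(-0.800000) = 7.608000
  f'(-0.800000) = 2.120000
  x_1 = -0.800000 - 7.608000/2.120000 = -4.388679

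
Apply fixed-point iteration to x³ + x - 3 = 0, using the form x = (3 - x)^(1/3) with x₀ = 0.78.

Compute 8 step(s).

Equation: x³ + x - 3 = 0
Fixed-point form: x = (3 - x)^(1/3)
x₀ = 0.78

x_1 = g(0.780000) = 1.304521
x_2 = g(1.304521) = 1.192424
x_3 = g(1.192424) = 1.218145
x_4 = g(1.218145) = 1.212339
x_5 = g(1.212339) = 1.213654
x_6 = g(1.213654) = 1.213357
x_7 = g(1.213357) = 1.213424
x_8 = g(1.213424) = 1.213409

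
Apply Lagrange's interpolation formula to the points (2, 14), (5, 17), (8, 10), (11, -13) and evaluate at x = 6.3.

Lagrange interpolation formula:
P(x) = Σ yᵢ × Lᵢ(x)
where Lᵢ(x) = Π_{j≠i} (x - xⱼ)/(xᵢ - xⱼ)

L_0(6.3) = (6.3 - 5)/(2 - 5) × (6.3 - 8)/(2 - 8) × (6.3 - 11)/(2 - 11) = -0.064117
L_1(6.3) = (6.3 - 2)/(5 - 2) × (6.3 - 8)/(5 - 8) × (6.3 - 11)/(5 - 11) = 0.636241
L_2(6.3) = (6.3 - 2)/(8 - 2) × (6.3 - 5)/(8 - 5) × (6.3 - 11)/(8 - 11) = 0.486537
L_3(6.3) = (6.3 - 2)/(11 - 2) × (6.3 - 5)/(11 - 5) × (6.3 - 8)/(11 - 8) = -0.058660

P(6.3) = 14×L_0(6.3) + 17×L_1(6.3) + 10×L_2(6.3) + (-13)×L_3(6.3)
P(6.3) = 15.546407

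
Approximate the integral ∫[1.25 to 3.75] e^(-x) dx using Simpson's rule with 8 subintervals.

f(x) = e^(-x)
a = 1.25, b = 3.75, n = 8
h = (b - a)/n = 0.312500

Simpson's rule: (h/3)[f(x₀) + 4f(x₁) + 2f(x₂) + ... + f(xₙ)]

x_0 = 1.2500, f(x_0) = 0.286505, coefficient = 1
x_1 = 1.5625, f(x_1) = 0.209611, coefficient = 4
x_2 = 1.8750, f(x_2) = 0.153355, coefficient = 2
x_3 = 2.1875, f(x_3) = 0.112197, coefficient = 4
x_4 = 2.5000, f(x_4) = 0.082085, coefficient = 2
x_5 = 2.8125, f(x_5) = 0.060055, coefficient = 4
x_6 = 3.1250, f(x_6) = 0.043937, coefficient = 2
x_7 = 3.4375, f(x_7) = 0.032145, coefficient = 4
x_8 = 3.7500, f(x_8) = 0.023518, coefficient = 1

I ≈ (0.312500/3) × 2.524808 = 0.263001
Exact value: 0.262987
Error: 0.000014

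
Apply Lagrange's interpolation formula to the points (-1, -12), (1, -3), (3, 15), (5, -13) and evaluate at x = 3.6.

Lagrange interpolation formula:
P(x) = Σ yᵢ × Lᵢ(x)
where Lᵢ(x) = Π_{j≠i} (x - xⱼ)/(xᵢ - xⱼ)

L_0(3.6) = (3.6 - 1)/(-1 - 1) × (3.6 - 3)/(-1 - 3) × (3.6 - 5)/(-1 - 5) = 0.045500
L_1(3.6) = (3.6 - (-1))/(1 - (-1)) × (3.6 - 3)/(1 - 3) × (3.6 - 5)/(1 - 5) = -0.241500
L_2(3.6) = (3.6 - (-1))/(3 - (-1)) × (3.6 - 1)/(3 - 1) × (3.6 - 5)/(3 - 5) = 1.046500
L_3(3.6) = (3.6 - (-1))/(5 - (-1)) × (3.6 - 1)/(5 - 1) × (3.6 - 3)/(5 - 3) = 0.149500

P(3.6) = (-12)×L_0(3.6) + (-3)×L_1(3.6) + 15×L_2(3.6) + (-13)×L_3(3.6)
P(3.6) = 13.932500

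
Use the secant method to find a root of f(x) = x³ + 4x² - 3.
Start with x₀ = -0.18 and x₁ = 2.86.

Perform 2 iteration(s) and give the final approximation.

f(x) = x³ + 4x² - 3
x₀ = -0.18, x₁ = 2.86

Secant formula: x_{n+1} = x_n - f(x_n)(x_n - x_{n-1})/(f(x_n) - f(x_{n-1}))

Iteration 1:
  f(-0.180000) = -2.876232
  f(2.860000) = 53.112056
  x_2 = 2.860000 - 53.112056×(2.860000 - (-0.180000))/(53.112056 - (-2.876232))
       = -0.023829
Iteration 2:
  f(2.860000) = 53.112056
  f(-0.023829) = -2.997742
  x_3 = -0.023829 - (-2.997742)×(-0.023829 - 2.860000)/(-2.997742 - 53.112056)
       = 0.130243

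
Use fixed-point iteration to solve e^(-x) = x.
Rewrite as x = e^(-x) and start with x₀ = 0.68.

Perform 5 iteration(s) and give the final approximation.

Equation: e^(-x) = x
Fixed-point form: x = e^(-x)
x₀ = 0.68

x_1 = g(0.680000) = 0.506617
x_2 = g(0.506617) = 0.602531
x_3 = g(0.602531) = 0.547425
x_4 = g(0.547425) = 0.578438
x_5 = g(0.578438) = 0.560774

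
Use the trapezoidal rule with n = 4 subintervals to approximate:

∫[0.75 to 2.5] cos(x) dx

f(x) = cos(x)
a = 0.75, b = 2.5, n = 4
h = (b - a)/n = 0.437500

Trapezoidal rule: (h/2)[f(x₀) + 2f(x₁) + 2f(x₂) + ... + f(xₙ)]

x_0 = 0.7500, f(x_0) = 0.731689, coefficient = 1
x_1 = 1.1875, f(x_1) = 0.373980, coefficient = 2
x_2 = 1.6250, f(x_2) = -0.054177, coefficient = 2
x_3 = 2.0625, f(x_3) = -0.472128, coefficient = 2
x_4 = 2.5000, f(x_4) = -0.801144, coefficient = 1

I ≈ (0.437500/2) × -0.374107 = -0.081836
Exact value: -0.083167
Error: 0.001331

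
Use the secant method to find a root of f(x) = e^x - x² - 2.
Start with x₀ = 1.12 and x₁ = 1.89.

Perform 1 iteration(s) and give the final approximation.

f(x) = e^x - x² - 2
x₀ = 1.12, x₁ = 1.89

Secant formula: x_{n+1} = x_n - f(x_n)(x_n - x_{n-1})/(f(x_n) - f(x_{n-1}))

Iteration 1:
  f(1.120000) = -0.189546
  f(1.890000) = 1.047269
  x_2 = 1.890000 - 1.047269×(1.890000 - 1.120000)/(1.047269 - (-0.189546))
       = 1.238005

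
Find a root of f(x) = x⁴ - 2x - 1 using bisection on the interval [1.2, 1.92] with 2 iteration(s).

f(x) = x⁴ - 2x - 1
Initial interval: [1.2, 1.92]

Iteration 1:
  c_1 = (1.200000 + 1.920000)/2 = 1.560000
  f(c_1) = f(1.560000) = 1.802409
  f(a) × f(c) < 0, new interval: [1.200000, 1.560000]
Iteration 2:
  c_2 = (1.200000 + 1.560000)/2 = 1.380000
  f(c_2) = f(1.380000) = -0.133261
  f(a) × f(c) ≥ 0, new interval: [1.380000, 1.560000]

After 2 iteration(s), the approximation is c_2 = 1.380000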